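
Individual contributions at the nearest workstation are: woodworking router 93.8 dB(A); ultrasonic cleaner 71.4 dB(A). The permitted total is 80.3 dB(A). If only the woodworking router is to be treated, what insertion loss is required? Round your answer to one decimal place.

The untreated sources together contribute 10^(71.4/10) = 1.380e+07, i.e. 71.40 dB(A).
To meet 80.3 dB(A) overall, the treated woodworking router may contribute at most 10^(80.3/10) − 1.380e+07 = 9.335e+07, i.e. 79.70 dB(A).
So the woodworking router must be reduced from 93.8 to 79.70 dB(A): IL = 14.10 dB.

14.1 dB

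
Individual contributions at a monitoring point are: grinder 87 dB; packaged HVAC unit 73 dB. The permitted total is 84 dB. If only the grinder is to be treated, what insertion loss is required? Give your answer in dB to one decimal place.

3.4 dB

The untreated sources together contribute 10^(73/10) = 1.995e+07, i.e. 73.00 dB.
The limit corresponds to 10^(84/10) = 2.512e+08; subtracting the fixed part leaves 2.312e+08 for the grinder, i.e. 83.64 dB.
So the grinder must be reduced from 87 to 83.64 dB: IL = 3.36 dB.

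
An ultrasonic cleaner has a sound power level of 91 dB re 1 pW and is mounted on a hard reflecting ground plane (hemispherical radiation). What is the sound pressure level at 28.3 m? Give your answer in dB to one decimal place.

54.0 dB

The power spreads over a hemisphere of area 2π·r², so L_p = L_w − 10·log₁₀(2π·r²).
2π·r² = 5032 m², 10·log₁₀ of that is 37.018 dB.
L_p = 91 − 37.018 = 53.98 dB.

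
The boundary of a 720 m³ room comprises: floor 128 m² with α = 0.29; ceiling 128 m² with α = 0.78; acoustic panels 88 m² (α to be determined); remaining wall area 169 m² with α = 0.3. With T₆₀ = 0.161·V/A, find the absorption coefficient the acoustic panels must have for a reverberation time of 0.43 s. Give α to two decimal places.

From T₆₀ = 0.161·V/A, the target T₆₀ = 0.43 s needs A = 0.161·720/0.43 = 269.58 m².
Absorption from the other surfaces = 128·0.29 + 128·0.78 + 169·0.3 = 187.66 m², so the acoustic panels must supply 81.92 m² over 88 m².
α = 81.92/88 = 0.931.

0.93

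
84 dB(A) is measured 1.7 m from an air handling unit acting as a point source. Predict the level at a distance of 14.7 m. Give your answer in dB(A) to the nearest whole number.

65 dB(A)

Spherical spreading from a point source gives a 20·log₁₀(r₂/r₁) drop.
L₂ = 84 − 20·log₁₀(14.7/1.7) = 84 − 18.737 = 65.26 dB(A).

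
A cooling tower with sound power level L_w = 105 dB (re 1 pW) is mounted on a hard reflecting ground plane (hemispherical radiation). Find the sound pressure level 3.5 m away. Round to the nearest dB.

Free-field hemispherical radiation: L_p = L_w − 10·log₁₀(2π·r²), r = 3.5 m.
2π·r² = 76.97 m², 10·log₁₀ of that is 18.863 dB.
L_p = 105 − 18.863 = 86.14 dB.

86 dB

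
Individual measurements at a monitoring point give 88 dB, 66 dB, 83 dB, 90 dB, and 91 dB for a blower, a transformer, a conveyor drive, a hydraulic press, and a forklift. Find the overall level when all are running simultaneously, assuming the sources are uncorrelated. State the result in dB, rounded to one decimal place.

94.9 dB

For uncorrelated sources the intensities add, so convert each level to linear form, sum, and take 10·log₁₀ of the total.
Σ 10^(L/10) = 10^(88/10) + 10^(66/10) + 10^(83/10) + 10^(90/10) + 10^(91/10) = 3.093e+09.
L_total = 10·log₁₀(3.093e+09) = 94.90 dB.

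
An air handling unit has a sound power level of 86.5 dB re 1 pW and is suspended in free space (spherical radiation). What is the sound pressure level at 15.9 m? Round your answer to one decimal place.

The power spreads over a sphere of area 4π·r², so L_p = L_w − 10·log₁₀(4π·r²).
4π·r² = 3177 m², 10·log₁₀ of that is 35.020 dB.
L_p = 86.5 − 35.020 = 51.48 dB.

51.5 dB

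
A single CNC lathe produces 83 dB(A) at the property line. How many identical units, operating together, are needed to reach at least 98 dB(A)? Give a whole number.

N identical sources give L₁ + 10·log₁₀ N, so require 10·log₁₀ N ≥ 98 − 83 = 15.0 dB.
N ≥ 10^(15.0/10) = 31.623, so N = 32.

32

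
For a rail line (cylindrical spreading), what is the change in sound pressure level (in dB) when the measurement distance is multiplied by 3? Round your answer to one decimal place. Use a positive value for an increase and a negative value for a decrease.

Line-source spreading: ΔL = −10·log₁₀(r₂/r₁).
ΔL = −10·log₁₀(3) = -4.77 dB.

-4.8 dB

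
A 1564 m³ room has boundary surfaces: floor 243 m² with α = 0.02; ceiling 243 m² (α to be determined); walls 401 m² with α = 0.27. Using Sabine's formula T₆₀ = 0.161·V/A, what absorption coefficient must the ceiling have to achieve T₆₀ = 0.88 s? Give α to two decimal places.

Required total absorption A = 0.161·1564/0.88 = 286.14 m².
Absorption from the other surfaces = 243·0.02 + 401·0.27 = 113.13 m², so the ceiling must supply 173.01 m² over 243 m².
α = 173.01/243 = 0.712.

0.71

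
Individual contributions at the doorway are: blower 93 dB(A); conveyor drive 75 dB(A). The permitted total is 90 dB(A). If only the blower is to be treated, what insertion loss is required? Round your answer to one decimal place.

Fixed contribution from the other source: Σ 10^(L/10) = 10^(75/10) = 3.162e+07 (75.00 dB(A)).
To meet 90 dB(A) overall, the treated blower may contribute at most 10^(90/10) − 3.162e+07 = 9.684e+08, i.e. 89.86 dB(A).
Required insertion loss = 93 − 89.86 = 3.14 dB.

3.1 dB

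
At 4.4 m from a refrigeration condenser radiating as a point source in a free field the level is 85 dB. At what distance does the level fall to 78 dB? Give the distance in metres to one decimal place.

The 7.0 dB drop corresponds to a distance ratio of 10^(7.0/20) for a point source.
r₂ = 4.4·10^((85−78)/20) = 4.4·10^(7.0/20) = 9.85 m.

9.9 m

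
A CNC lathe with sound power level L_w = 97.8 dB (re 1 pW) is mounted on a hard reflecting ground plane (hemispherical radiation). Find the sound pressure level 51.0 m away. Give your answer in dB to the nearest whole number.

56 dB

Free-field hemispherical radiation: L_p = L_w − 10·log₁₀(2π·r²), r = 51.0 m.
2π·r² = 1.634e+04 m², 10·log₁₀ of that is 42.133 dB.
L_p = 97.8 − 42.133 = 55.67 dB.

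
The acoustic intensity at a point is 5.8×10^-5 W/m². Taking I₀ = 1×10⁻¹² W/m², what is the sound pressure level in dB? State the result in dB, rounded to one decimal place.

Dividing by I₀ shifts the exponent by 12: I/I₀ = 5.8×10^7.
L = 10·(0.7634 + 7) = 77.63 dB.

77.6 dB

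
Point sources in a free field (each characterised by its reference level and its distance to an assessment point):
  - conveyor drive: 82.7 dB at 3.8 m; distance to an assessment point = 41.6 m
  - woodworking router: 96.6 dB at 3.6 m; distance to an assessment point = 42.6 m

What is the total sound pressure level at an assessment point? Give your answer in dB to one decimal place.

75.3 dB

Propagate each source to the receiver with L = L_ref − 20·log₁₀(r/r_ref), then add intensities.
conveyor drive: 82.7 − 20·log₁₀(41.6/3.8) = 82.7 − 20.79 = 61.91 dB.
woodworking router: 96.6 − 20·log₁₀(42.6/3.6) = 96.6 − 21.46 = 75.14 dB.
Σ 10^(L/10) = 3.420e+07 → L_total = 10·log₁₀(3.420e+07) = 75.34 dB.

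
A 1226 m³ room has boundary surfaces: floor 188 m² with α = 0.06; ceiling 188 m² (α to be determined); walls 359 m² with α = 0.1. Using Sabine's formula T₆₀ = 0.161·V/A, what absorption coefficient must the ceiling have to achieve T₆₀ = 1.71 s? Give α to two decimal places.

0.36

Required total absorption A = 0.161·1226/1.71 = 115.43 m².
Absorption from the other surfaces = 188·0.06 + 359·0.1 = 47.18 m², so the ceiling must supply 68.25 m² over 188 m².
α = 68.25/188 = 0.363.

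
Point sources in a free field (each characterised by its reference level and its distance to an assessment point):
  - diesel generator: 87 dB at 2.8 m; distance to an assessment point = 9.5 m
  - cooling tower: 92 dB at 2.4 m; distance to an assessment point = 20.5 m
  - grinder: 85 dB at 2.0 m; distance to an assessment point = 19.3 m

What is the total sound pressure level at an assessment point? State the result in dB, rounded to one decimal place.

Apply inverse-square spreading to bring every level to the receiver, then sum 10^(L/10).
diesel generator: 87 − 20·log₁₀(9.5/2.8) = 87 − 10.61 = 76.39 dB.
cooling tower: 92 − 20·log₁₀(20.5/2.4) = 92 − 18.63 = 73.37 dB.
grinder: 85 − 20·log₁₀(19.3/2.0) = 85 − 19.69 = 65.31 dB.
Σ 10^(L/10) = 6.866e+07 → L_total = 10·log₁₀(6.866e+07) = 78.37 dB.

78.4 dB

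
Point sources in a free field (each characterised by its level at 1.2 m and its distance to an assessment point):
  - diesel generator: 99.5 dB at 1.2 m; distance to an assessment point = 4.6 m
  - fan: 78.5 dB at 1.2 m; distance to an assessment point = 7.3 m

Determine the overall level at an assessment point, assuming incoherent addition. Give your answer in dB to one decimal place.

87.8 dB

Propagate each source to the receiver with L = L_ref − 20·log₁₀(r/r_ref), then add intensities.
diesel generator: 99.5 − 20·log₁₀(4.6/1.2) = 99.5 − 11.67 = 87.83 dB.
fan: 78.5 − 20·log₁₀(7.3/1.2) = 78.5 − 15.68 = 62.82 dB.
Σ 10^(L/10) = 6.084e+08 → L_total = 10·log₁₀(6.084e+08) = 87.84 dB.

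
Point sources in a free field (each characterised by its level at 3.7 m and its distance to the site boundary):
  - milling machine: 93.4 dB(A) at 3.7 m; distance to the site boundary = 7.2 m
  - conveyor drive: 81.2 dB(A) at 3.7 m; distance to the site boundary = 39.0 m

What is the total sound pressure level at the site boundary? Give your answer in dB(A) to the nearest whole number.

88 dB(A)

Apply inverse-square spreading to bring every level to the receiver, then sum 10^(L/10).
milling machine: 93.4 − 20·log₁₀(7.2/3.7) = 93.4 − 5.78 = 87.62 dB(A).
conveyor drive: 81.2 − 20·log₁₀(39.0/3.7) = 81.2 − 20.46 = 60.74 dB(A).
Σ 10^(L/10) = 5.789e+08 → L_total = 10·log₁₀(5.789e+08) = 87.63 dB(A).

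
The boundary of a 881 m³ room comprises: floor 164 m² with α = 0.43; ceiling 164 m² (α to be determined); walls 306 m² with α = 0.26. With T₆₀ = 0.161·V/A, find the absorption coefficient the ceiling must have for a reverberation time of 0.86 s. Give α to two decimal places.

0.09

Required total absorption A = 0.161·881/0.86 = 164.93 m².
Absorption from the other surfaces = 164·0.43 + 306·0.26 = 150.08 m², so the ceiling must supply 14.85 m² over 164 m².
α = 14.85/164 = 0.091.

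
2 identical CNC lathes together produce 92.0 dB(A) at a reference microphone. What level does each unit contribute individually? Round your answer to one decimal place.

89.0 dB(A)

Dividing the total intensity by 2 lowers the level by 10·log₁₀ 2 = 3.010 dB: L₁ = 92.0 − 3.010.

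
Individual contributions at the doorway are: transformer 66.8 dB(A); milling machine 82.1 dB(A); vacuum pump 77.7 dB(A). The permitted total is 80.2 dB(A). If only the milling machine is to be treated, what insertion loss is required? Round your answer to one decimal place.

6.0 dB

Everything except the milling machine sums to 10^(66.8/10) + 10^(77.7/10) = 6.367e+07 in linear terms, 78.04 dB(A).
The limit corresponds to 10^(80.2/10) = 1.047e+08; subtracting the fixed part leaves 4.104e+07 for the milling machine, i.e. 76.13 dB(A).
Required insertion loss = 82.1 − 76.13 = 5.97 dB.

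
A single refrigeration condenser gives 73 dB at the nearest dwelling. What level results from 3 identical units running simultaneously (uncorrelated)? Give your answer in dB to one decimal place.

77.8 dB

With 3 equal, uncorrelated contributions the intensity is 3× that of one unit, giving a rise of 10·log₁₀ 3.
L_total = 73 + 10·log₁₀(3) = 73 + 4.771 = 77.77 dB.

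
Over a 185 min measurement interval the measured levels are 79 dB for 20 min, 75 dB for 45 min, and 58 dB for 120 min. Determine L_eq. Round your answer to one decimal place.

72.2 dB

L_eq = 10·log₁₀[(1/T)·Σ tᵢ·10^(Lᵢ/10)] with T = 185 min.
Σ tᵢ·10^(Lᵢ/10) = 20·10^(79/10) + 45·10^(75/10) + 120·10^(58/10) = 3.087e+09.
L_eq = 10·log₁₀(3.087e+09/185) = 72.22 dB.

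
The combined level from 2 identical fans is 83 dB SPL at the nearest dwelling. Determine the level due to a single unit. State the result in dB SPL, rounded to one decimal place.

2 equal contributions raise the level by 10·log₁₀ 2 = 3.010 dB, so each unit alone gives 83 − 3.010.

80.0 dB SPL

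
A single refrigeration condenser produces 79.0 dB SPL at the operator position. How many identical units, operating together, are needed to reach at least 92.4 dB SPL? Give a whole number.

N identical sources give L₁ + 10·log₁₀ N, so require 10·log₁₀ N ≥ 92.4 − 79.0 = 13.4 dB.
N ≥ 10^(13.4/10) = 21.878, so N = 22.

22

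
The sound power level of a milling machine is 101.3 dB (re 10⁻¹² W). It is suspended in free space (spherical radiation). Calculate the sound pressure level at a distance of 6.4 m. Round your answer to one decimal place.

The power spreads over a sphere of area 4π·r², so L_p = L_w − 10·log₁₀(4π·r²).
4π·r² = 514.7 m², 10·log₁₀ of that is 27.116 dB.
L_p = 101.3 − 27.116 = 74.18 dB.

74.2 dB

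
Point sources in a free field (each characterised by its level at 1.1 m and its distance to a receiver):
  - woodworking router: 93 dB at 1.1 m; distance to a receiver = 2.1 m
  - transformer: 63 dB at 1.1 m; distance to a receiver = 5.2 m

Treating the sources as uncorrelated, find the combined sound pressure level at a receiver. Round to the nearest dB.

Propagate each source to the receiver with L = L_ref − 20·log₁₀(r/r_ref), then add intensities.
woodworking router: 93 − 20·log₁₀(2.1/1.1) = 93 − 5.62 = 87.38 dB.
transformer: 63 − 20·log₁₀(5.2/1.1) = 63 − 13.49 = 49.51 dB.
Σ 10^(L/10) = 5.475e+08 → L_total = 10·log₁₀(5.475e+08) = 87.38 dB.

87 dB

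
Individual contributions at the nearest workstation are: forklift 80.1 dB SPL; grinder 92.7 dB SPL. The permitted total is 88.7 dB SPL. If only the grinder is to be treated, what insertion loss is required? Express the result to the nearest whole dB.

5 dB

The untreated sources together contribute 10^(80.1/10) = 1.023e+08, i.e. 80.10 dB SPL.
The limit corresponds to 10^(88.7/10) = 7.413e+08; subtracting the fixed part leaves 6.390e+08 for the grinder, i.e. 88.05 dB SPL.
Required insertion loss = 92.7 − 88.05 = 4.65 dB.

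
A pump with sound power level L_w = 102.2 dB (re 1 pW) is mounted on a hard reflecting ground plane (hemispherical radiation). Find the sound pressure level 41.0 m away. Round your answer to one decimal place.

62.0 dB

L_p = L_w − 10·log₁₀(2π·r²) with r = 41.0 m.
2π·r² = 1.056e+04 m², 10·log₁₀ of that is 40.237 dB.
L_p = 102.2 − 40.237 = 61.96 dB.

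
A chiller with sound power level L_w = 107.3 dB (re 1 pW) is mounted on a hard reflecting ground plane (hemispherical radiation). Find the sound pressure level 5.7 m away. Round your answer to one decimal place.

The power spreads over a hemisphere of area 2π·r², so L_p = L_w − 10·log₁₀(2π·r²).
2π·r² = 204.1 m², 10·log₁₀ of that is 23.099 dB.
L_p = 107.3 − 23.099 = 84.20 dB.

84.2 dB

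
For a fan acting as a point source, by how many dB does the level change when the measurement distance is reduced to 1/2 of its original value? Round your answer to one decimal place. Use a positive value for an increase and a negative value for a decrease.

With spherical spreading the level changes by −20·log₁₀(r₂/r₁).
ΔL = −20·log₁₀(0.5) = +6.02 dB.

+6.0 dB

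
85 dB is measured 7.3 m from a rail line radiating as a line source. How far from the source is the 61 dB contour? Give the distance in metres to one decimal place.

Line-source spreading drops the level by 10·log₁₀(r₂/r₁); inverting, r₂/r₁ = 10^(ΔL/10).
r₂ = 7.3·10^((85−61)/10) = 7.3·10^(24.0/10) = 1833.68 m.

1833.7 m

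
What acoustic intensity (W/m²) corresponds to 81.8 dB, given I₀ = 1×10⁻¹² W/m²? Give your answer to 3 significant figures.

I/I₀ = 10^(81.8/10) = 1.514e+08, so I = 1.514e+08 × 10⁻¹² W/m².

0.000151 W/m²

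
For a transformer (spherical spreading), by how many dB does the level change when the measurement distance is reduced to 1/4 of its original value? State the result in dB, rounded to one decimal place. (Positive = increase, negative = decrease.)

+12.0 dB

A point source loses 6 dB per doubling of distance; generally ΔL = −20·log₁₀(r₂/r₁).
ΔL = −20·log₁₀(0.25) = +12.04 dB.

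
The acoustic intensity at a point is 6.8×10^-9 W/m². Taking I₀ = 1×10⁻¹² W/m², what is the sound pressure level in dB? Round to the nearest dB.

38 dB

L = 10·log₁₀(I/I₀) = 10·log₁₀(6.8×10^-9/10⁻¹²) = 10·log₁₀(6.8×10^3).
L = 10·(0.8325 + 3) = 38.33 dB.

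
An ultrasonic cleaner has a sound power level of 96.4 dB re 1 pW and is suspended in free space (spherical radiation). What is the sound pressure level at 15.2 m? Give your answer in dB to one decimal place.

L_p = L_w − 10·log₁₀(4π·r²) with r = 15.2 m.
4π·r² = 2903 m², 10·log₁₀ of that is 34.629 dB.
L_p = 96.4 − 34.629 = 61.77 dB.

61.8 dB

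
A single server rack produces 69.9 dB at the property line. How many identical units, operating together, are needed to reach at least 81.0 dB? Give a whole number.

13

The shortfall is 81.0 − 69.9 = 11.1 dB, and N units add 10·log₁₀ N, so need 10·log₁₀ N ≥ 11.1.
N ≥ 10^(11.1/10) = 12.882, so N = 13.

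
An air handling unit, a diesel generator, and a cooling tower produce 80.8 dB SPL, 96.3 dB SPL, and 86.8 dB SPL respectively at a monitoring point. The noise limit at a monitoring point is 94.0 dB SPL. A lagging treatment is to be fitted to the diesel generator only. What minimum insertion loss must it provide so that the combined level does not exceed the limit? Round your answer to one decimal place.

Fixed contribution from the other sources: Σ 10^(L/10) = 10^(80.8/10) + 10^(86.8/10) = 5.989e+08 (87.77 dB SPL).
The limit corresponds to 10^(94.0/10) = 2.512e+09; subtracting the fixed part leaves 1.913e+09 for the diesel generator, i.e. 92.82 dB SPL.
Required insertion loss = 96.3 − 92.82 = 3.48 dB.

3.5 dB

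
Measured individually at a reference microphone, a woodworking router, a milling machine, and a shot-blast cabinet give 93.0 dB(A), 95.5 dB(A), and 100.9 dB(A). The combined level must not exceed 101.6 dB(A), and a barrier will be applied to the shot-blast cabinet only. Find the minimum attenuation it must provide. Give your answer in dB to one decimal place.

Fixed contribution from the other sources: Σ 10^(L/10) = 10^(93.0/10) + 10^(95.5/10) = 5.543e+09 (97.44 dB(A)).
The limit corresponds to 10^(101.6/10) = 1.445e+10; subtracting the fixed part leaves 8.911e+09 for the shot-blast cabinet, i.e. 99.50 dB(A).
So the shot-blast cabinet must be reduced from 100.9 to 99.50 dB(A): IL = 1.40 dB.

1.4 dB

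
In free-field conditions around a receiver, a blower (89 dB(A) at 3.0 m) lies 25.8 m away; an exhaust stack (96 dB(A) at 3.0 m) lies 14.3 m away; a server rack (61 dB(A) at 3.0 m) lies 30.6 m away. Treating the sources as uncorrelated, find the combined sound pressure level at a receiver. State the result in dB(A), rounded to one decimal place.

82.7 dB(A)

Apply inverse-square spreading to bring every level to the receiver, then sum 10^(L/10).
blower: 89 − 20·log₁₀(25.8/3.0) = 89 − 18.69 = 70.31 dB(A).
exhaust stack: 96 − 20·log₁₀(14.3/3.0) = 96 − 13.56 = 82.44 dB(A).
server rack: 61 − 20·log₁₀(30.6/3.0) = 61 − 20.17 = 40.83 dB(A).
Σ 10^(L/10) = 1.860e+08 → L_total = 10·log₁₀(1.860e+08) = 82.69 dB(A).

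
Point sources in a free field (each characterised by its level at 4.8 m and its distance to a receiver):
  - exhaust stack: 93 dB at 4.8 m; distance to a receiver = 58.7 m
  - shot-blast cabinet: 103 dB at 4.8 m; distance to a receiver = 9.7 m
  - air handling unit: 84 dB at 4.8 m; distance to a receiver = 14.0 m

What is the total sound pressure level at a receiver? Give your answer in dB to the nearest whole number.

First find each source's level at the receiver (point-source: −20·log₁₀(r/r_ref)), then combine on an intensity basis.
exhaust stack: 93 − 20·log₁₀(58.7/4.8) = 93 − 21.75 = 71.25 dB.
shot-blast cabinet: 103 − 20·log₁₀(9.7/4.8) = 103 − 6.11 = 96.89 dB.
air handling unit: 84 − 20·log₁₀(14.0/4.8) = 84 − 9.30 = 74.70 dB.
Σ 10^(L/10) = 4.929e+09 → L_total = 10·log₁₀(4.929e+09) = 96.93 dB.

97 dB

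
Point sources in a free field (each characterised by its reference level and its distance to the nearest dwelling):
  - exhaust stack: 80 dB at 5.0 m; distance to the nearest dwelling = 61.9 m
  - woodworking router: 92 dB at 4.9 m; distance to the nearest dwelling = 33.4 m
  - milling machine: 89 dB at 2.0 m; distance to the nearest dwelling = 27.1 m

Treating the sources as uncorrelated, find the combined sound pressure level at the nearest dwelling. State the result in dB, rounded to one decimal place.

75.9 dB

Apply inverse-square spreading to bring every level to the receiver, then sum 10^(L/10).
exhaust stack: 80 − 20·log₁₀(61.9/5.0) = 80 − 21.85 = 58.15 dB.
woodworking router: 92 − 20·log₁₀(33.4/4.9) = 92 − 16.67 = 75.33 dB.
milling machine: 89 − 20·log₁₀(27.1/2.0) = 89 − 22.64 = 66.36 dB.
Σ 10^(L/10) = 3.909e+07 → L_total = 10·log₁₀(3.909e+07) = 75.92 dB.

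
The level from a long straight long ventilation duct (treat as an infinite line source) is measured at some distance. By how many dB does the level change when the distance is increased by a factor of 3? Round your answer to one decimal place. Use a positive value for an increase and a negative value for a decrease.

-4.8 dB

Line-source spreading: ΔL = −10·log₁₀(r₂/r₁).
ΔL = −10·log₁₀(3) = -4.77 dB.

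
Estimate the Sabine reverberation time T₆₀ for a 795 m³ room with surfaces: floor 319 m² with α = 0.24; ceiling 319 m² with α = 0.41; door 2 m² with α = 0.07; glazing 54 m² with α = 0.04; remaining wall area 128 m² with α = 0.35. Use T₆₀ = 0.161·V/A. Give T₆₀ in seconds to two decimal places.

0.50 s

A = Σ Sᵢαᵢ = 319·0.24 + 319·0.41 + 2·0.07 + 54·0.04 + 128·0.35 = 254.45 m².
T₆₀ = 0.161 × 795 / 254.45 = 0.503 s.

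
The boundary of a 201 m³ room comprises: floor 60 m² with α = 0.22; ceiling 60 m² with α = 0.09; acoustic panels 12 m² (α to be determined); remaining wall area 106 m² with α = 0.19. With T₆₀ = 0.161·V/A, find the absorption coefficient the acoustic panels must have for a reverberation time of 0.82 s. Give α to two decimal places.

Required total absorption A = 0.161·201/0.82 = 39.46 m².
Absorption from the other surfaces = 60·0.22 + 60·0.09 + 106·0.19 = 38.74 m², so the acoustic panels must supply 0.72 m² over 12 m².
α = 0.72/12 = 0.060.

0.06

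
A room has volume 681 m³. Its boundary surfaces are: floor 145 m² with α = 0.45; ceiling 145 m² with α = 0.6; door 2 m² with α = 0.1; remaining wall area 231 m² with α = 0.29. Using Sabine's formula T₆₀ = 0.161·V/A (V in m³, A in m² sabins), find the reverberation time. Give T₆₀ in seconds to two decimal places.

0.50 s

A = Σ Sᵢαᵢ = 145·0.45 + 145·0.6 + 2·0.1 + 231·0.29 = 219.44 m².
T₆₀ = 0.161·V/A = 0.161·681/219.44 = 0.500 s.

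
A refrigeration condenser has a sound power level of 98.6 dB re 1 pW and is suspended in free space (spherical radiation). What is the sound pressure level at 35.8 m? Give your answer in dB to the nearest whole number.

L_p = L_w − 10·log₁₀(4π·r²) with r = 35.8 m.
4π·r² = 1.611e+04 m², 10·log₁₀ of that is 42.070 dB.
L_p = 98.6 − 42.070 = 56.53 dB.

57 dB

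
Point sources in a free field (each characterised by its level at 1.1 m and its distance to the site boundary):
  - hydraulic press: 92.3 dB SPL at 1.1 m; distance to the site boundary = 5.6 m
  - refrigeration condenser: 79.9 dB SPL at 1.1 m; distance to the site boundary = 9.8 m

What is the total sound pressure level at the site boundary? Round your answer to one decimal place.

First find each source's level at the receiver (point-source: −20·log₁₀(r/r_ref)), then combine on an intensity basis.
hydraulic press: 92.3 − 20·log₁₀(5.6/1.1) = 92.3 − 14.14 = 78.16 dB SPL.
refrigeration condenser: 79.9 − 20·log₁₀(9.8/1.1) = 79.9 − 19.00 = 60.90 dB SPL.
Σ 10^(L/10) = 6.676e+07 → L_total = 10·log₁₀(6.676e+07) = 78.24 dB SPL.

78.2 dB SPL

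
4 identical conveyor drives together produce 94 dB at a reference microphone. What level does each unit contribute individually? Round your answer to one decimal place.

For N identical incoherent sources L_total = L₁ + 10·log₁₀ N, so L₁ = 94 − 10·log₁₀(4) = 94 − 6.021.

88.0 dB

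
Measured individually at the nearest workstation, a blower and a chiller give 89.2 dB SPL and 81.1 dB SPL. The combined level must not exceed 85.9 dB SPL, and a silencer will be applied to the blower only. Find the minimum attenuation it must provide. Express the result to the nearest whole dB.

Everything except the blower sums to 10^(81.1/10) = 1.288e+08 in linear terms, 81.10 dB SPL.
The limit corresponds to 10^(85.9/10) = 3.890e+08; subtracting the fixed part leaves 2.602e+08 for the blower, i.e. 84.15 dB SPL.
Required insertion loss = 89.2 − 84.15 = 5.05 dB.

5 dB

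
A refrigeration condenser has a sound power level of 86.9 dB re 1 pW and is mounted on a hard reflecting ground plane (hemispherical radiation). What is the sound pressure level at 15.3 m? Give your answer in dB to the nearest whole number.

55 dB

L_p = L_w − 10·log₁₀(2π·r²) with r = 15.3 m.
2π·r² = 1471 m², 10·log₁₀ of that is 31.676 dB.
L_p = 86.9 − 31.676 = 55.22 dB.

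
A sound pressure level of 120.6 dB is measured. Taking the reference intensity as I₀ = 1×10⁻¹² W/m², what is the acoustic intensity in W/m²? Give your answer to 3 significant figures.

I/I₀ = 10^(120.6/10) = 1.148e+12, so I = 1.148e+12 × 10⁻¹² W/m².

1.15 W/m²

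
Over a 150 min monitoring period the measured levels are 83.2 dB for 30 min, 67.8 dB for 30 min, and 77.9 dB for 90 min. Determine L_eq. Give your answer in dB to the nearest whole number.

The energy average is taken in the linear domain: L_eq = 10·log₁₀[(Σ tᵢ·10^(Lᵢ/10))/T], T = 150 min.
Σ tᵢ·10^(Lᵢ/10) = 30·10^(83.2/10) + 30·10^(67.8/10) + 90·10^(77.9/10) = 1.200e+10.
L_eq = 10·log₁₀(1.200e+10/150) = 79.03 dB.

79 dB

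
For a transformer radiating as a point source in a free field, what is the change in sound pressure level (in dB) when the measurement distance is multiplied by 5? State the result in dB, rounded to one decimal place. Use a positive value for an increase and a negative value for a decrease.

-14.0 dB

Point-source spreading: ΔL = −20·log₁₀(r₂/r₁).
ΔL = −20·log₁₀(5) = -13.98 dB.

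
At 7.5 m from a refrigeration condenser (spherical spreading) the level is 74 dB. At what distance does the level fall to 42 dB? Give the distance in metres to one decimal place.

Point-source spreading drops the level by 20·log₁₀(r₂/r₁); inverting, r₂/r₁ = 10^(ΔL/20).
r₂ = 7.5·10^((74−42)/20) = 7.5·10^(32.0/20) = 298.58 m.

298.6 m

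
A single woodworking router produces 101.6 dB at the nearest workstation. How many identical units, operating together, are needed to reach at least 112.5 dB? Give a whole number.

Need L₁ + 10·log₁₀ N ≥ 112.5, i.e. log₁₀ N ≥ 1.09.
N ≥ 10^(10.9/10) = 12.303, so N = 13.

13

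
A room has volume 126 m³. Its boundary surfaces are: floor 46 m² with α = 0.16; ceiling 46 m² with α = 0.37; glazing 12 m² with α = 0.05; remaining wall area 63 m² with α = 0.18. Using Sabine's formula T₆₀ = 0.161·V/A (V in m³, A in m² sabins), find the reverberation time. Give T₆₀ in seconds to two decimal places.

0.56 s

Summing Sᵢαᵢ: 46·0.16 + 46·0.37 + 12·0.05 + 63·0.18 = 36.32 m².
T₆₀ = 0.161 × 126 / 36.32 = 0.559 s.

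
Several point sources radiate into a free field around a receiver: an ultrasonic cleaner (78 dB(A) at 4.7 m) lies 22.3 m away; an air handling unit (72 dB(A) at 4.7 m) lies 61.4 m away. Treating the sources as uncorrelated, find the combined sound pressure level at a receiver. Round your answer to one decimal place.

First find each source's level at the receiver (point-source: −20·log₁₀(r/r_ref)), then combine on an intensity basis.
ultrasonic cleaner: 78 − 20·log₁₀(22.3/4.7) = 78 − 13.52 = 64.48 dB(A).
air handling unit: 72 − 20·log₁₀(61.4/4.7) = 72 − 22.32 = 49.68 dB(A).
Σ 10^(L/10) = 2.896e+06 → L_total = 10·log₁₀(2.896e+06) = 64.62 dB(A).

64.6 dB(A)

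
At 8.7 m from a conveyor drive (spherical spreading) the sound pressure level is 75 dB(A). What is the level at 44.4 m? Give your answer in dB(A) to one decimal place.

Point-source attenuation: ΔL = 20·log₁₀(r₂/r₁) = 20·log₁₀(44.4/8.7) = 14.157 dB.
L₂ = 75 − 20·log₁₀(44.4/8.7) = 75 − 14.157 = 60.84 dB(A).

60.8 dB(A)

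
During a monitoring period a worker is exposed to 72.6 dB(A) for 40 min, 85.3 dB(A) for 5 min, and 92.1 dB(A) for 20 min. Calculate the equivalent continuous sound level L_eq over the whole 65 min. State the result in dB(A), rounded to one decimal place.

Weight each interval's intensity by its duration and average over T = 65 min:
Σ tᵢ·10^(Lᵢ/10) = 40·10^(72.6/10) + 5·10^(85.3/10) + 20·10^(92.1/10) = 3.486e+10.
L_eq = 10·log₁₀(3.486e+10/65) = 87.29 dB(A).

87.3 dB(A)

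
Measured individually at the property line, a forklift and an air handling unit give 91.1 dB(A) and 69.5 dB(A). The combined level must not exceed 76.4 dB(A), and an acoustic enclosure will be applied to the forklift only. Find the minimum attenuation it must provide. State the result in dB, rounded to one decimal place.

15.7 dB

The untreated sources together contribute 10^(69.5/10) = 8.913e+06, i.e. 69.50 dB(A).
To meet 76.4 dB(A) overall, the treated forklift may contribute at most 10^(76.4/10) − 8.913e+06 = 3.474e+07, i.e. 75.41 dB(A).
So the forklift must be reduced from 91.1 to 75.41 dB(A): IL = 15.69 dB.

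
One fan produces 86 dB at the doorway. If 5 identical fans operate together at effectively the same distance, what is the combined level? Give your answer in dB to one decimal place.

With 5 equal, uncorrelated contributions the intensity is 5× that of one unit, giving a rise of 10·log₁₀ 5.
L_total = 86 + 10·log₁₀(5) = 86 + 6.990 = 92.99 dB.

93.0 dB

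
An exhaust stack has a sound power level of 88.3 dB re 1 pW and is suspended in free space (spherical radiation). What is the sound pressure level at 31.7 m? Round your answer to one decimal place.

Free-field spherical radiation: L_p = L_w − 10·log₁₀(4π·r²), r = 31.7 m.
4π·r² = 1.263e+04 m², 10·log₁₀ of that is 41.013 dB.
L_p = 88.3 − 41.013 = 47.29 dB.

47.3 dB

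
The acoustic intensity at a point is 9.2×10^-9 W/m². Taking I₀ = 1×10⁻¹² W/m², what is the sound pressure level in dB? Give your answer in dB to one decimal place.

39.6 dB

L = 10·log₁₀(I/I₀) = 10·log₁₀(9.2×10^-9/10⁻¹²) = 10·log₁₀(9.2×10^3).
L = 10·(0.9638 + 3) = 39.64 dB.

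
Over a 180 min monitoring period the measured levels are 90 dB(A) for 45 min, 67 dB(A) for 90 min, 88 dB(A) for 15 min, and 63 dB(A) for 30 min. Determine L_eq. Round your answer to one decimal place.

Weight each interval's intensity by its duration and average over T = 180 min:
Σ tᵢ·10^(Lᵢ/10) = 45·10^(90/10) + 90·10^(67/10) + 15·10^(88/10) + 30·10^(63/10) = 5.498e+10.
L_eq = 10·log₁₀(5.498e+10/180) = 84.85 dB(A).

84.8 dB(A)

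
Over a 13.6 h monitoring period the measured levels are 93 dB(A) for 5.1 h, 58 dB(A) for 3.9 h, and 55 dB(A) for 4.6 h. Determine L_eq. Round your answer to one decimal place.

Weight each interval's intensity by its duration and average over T = 13.6 h:
Σ tᵢ·10^(Lᵢ/10) = 5.1·10^(93/10) + 3.9·10^(58/10) + 4.6·10^(55/10) = 1.018e+10.
L_eq = 10·log₁₀(1.018e+10/13.6) = 88.74 dB(A).

88.7 dB(A)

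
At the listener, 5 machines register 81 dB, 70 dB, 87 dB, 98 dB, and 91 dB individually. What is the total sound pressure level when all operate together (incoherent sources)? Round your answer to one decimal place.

Incoherent sources combine by intensity addition: L_total = 10·log₁₀(Σ 10^(L_i/10)).
Σ 10^(L/10) = 10^(81/10) + 10^(70/10) + 10^(87/10) + 10^(98/10) + 10^(91/10) = 8.206e+09.
L_total = 10·log₁₀(8.206e+09) = 99.14 dB.

99.1 dB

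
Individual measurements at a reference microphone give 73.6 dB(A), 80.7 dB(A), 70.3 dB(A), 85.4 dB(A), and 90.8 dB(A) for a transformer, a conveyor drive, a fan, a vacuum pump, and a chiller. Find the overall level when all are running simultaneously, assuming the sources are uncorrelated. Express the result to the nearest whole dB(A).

Incoherent sources combine by intensity addition: L_total = 10·log₁₀(Σ 10^(L_i/10)).
Σ 10^(L/10) = 10^(73.6/10) + 10^(80.7/10) + 10^(70.3/10) + 10^(85.4/10) + 10^(90.8/10) = 1.700e+09.
L_total = 10·log₁₀(1.700e+09) = 92.30 dB(A).

92 dB(A)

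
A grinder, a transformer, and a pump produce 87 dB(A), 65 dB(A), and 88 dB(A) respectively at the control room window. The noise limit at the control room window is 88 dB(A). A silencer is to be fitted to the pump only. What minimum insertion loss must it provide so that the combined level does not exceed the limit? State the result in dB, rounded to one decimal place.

7.0 dB

Everything except the pump sums to 10^(87/10) + 10^(65/10) = 5.043e+08 in linear terms, 87.03 dB(A).
To meet 88 dB(A) overall, the treated pump may contribute at most 10^(88/10) − 5.043e+08 = 1.266e+08, i.e. 81.02 dB(A).
Required insertion loss = 88 − 81.02 = 6.98 dB.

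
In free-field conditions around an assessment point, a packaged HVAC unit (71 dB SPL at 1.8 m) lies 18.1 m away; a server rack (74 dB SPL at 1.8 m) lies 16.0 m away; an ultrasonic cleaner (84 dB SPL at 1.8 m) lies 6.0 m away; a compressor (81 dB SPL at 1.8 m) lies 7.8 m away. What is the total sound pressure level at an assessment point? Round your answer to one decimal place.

74.7 dB SPL

First find each source's level at the receiver (point-source: −20·log₁₀(r/r_ref)), then combine on an intensity basis.
packaged HVAC unit: 71 − 20·log₁₀(18.1/1.8) = 71 − 20.05 = 50.95 dB SPL.
server rack: 74 − 20·log₁₀(16.0/1.8) = 74 − 18.98 = 55.02 dB SPL.
ultrasonic cleaner: 84 − 20·log₁₀(6.0/1.8) = 84 − 10.46 = 73.54 dB SPL.
compressor: 81 − 20·log₁₀(7.8/1.8) = 81 − 12.74 = 68.26 dB SPL.
Σ 10^(L/10) = 2.975e+07 → L_total = 10·log₁₀(2.975e+07) = 74.74 dB SPL.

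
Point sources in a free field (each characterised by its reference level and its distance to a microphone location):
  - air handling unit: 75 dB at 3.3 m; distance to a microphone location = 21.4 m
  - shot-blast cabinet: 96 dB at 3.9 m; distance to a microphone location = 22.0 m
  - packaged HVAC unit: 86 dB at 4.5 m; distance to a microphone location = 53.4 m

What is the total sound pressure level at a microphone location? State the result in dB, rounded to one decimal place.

Propagate each source to the receiver with L = L_ref − 20·log₁₀(r/r_ref), then add intensities.
air handling unit: 75 − 20·log₁₀(21.4/3.3) = 75 − 16.24 = 58.76 dB.
shot-blast cabinet: 96 − 20·log₁₀(22.0/3.9) = 96 − 15.03 = 80.97 dB.
packaged HVAC unit: 86 − 20·log₁₀(53.4/4.5) = 86 − 21.49 = 64.51 dB.
Σ 10^(L/10) = 1.287e+08 → L_total = 10·log₁₀(1.287e+08) = 81.10 dB.

81.1 dB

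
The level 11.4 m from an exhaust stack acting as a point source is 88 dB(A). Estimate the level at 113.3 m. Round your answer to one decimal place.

68.1 dB(A)

For a point source, L₂ = L₁ − 20·log₁₀(r₂/r₁).
L₂ = 88 − 20·log₁₀(113.3/11.4) = 88 − 19.947 = 68.05 dB(A).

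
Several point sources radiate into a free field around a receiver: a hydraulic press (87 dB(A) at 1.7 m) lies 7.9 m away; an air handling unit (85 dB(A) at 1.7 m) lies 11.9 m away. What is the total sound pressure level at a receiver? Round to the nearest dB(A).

75 dB(A)

First find each source's level at the receiver (point-source: −20·log₁₀(r/r_ref)), then combine on an intensity basis.
hydraulic press: 87 − 20·log₁₀(7.9/1.7) = 87 − 13.34 = 73.66 dB(A).
air handling unit: 85 − 20·log₁₀(11.9/1.7) = 85 − 16.90 = 68.10 dB(A).
Σ 10^(L/10) = 2.966e+07 → L_total = 10·log₁₀(2.966e+07) = 74.72 dB(A).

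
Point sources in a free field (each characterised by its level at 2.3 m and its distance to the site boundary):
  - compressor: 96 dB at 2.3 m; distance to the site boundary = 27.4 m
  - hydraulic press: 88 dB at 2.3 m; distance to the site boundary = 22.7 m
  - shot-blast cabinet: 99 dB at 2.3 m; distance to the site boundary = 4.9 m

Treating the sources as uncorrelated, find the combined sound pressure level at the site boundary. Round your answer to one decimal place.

92.5 dB

Propagate each source to the receiver with L = L_ref − 20·log₁₀(r/r_ref), then add intensities.
compressor: 96 − 20·log₁₀(27.4/2.3) = 96 − 21.52 = 74.48 dB.
hydraulic press: 88 − 20·log₁₀(22.7/2.3) = 88 − 19.89 = 68.11 dB.
shot-blast cabinet: 99 − 20·log₁₀(4.9/2.3) = 99 − 6.57 = 92.43 dB.
Σ 10^(L/10) = 1.785e+09 → L_total = 10·log₁₀(1.785e+09) = 92.52 dB.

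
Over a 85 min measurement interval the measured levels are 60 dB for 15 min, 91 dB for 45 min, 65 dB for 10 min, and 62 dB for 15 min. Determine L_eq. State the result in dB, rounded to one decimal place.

The energy average is taken in the linear domain: L_eq = 10·log₁₀[(Σ tᵢ·10^(Lᵢ/10))/T], T = 85 min.
Σ tᵢ·10^(Lᵢ/10) = 15·10^(60/10) + 45·10^(91/10) + 10·10^(65/10) + 15·10^(62/10) = 5.672e+10.
L_eq = 10·log₁₀(5.672e+10/85) = 88.24 dB.

88.2 dB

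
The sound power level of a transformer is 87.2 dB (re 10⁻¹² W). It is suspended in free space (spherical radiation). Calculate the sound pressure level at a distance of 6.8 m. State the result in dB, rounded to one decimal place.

Free-field spherical radiation: L_p = L_w − 10·log₁₀(4π·r²), r = 6.8 m.
4π·r² = 581.1 m², 10·log₁₀ of that is 27.642 dB.
L_p = 87.2 − 27.642 = 59.56 dB.

59.6 dB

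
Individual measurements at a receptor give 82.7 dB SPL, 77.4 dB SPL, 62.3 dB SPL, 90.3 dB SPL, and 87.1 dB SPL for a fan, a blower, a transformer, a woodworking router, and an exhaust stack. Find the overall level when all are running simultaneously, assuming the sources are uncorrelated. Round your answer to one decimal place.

92.6 dB SPL

For uncorrelated sources the intensities add, so convert each level to linear form, sum, and take 10·log₁₀ of the total.
Σ 10^(L/10) = 10^(82.7/10) + 10^(77.4/10) + 10^(62.3/10) + 10^(90.3/10) + 10^(87.1/10) = 1.827e+09.
L_total = 10·log₁₀(1.827e+09) = 92.62 dB SPL.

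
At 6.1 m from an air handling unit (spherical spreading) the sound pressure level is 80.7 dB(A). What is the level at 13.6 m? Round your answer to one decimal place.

Spherical spreading from a point source gives a 20·log₁₀(r₂/r₁) drop.
L₂ = 80.7 − 20·log₁₀(13.6/6.1) = 80.7 − 6.964 = 73.74 dB(A).

73.7 dB(A)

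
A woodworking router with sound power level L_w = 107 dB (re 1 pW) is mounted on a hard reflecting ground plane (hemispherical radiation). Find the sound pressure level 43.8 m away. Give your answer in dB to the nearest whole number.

The power spreads over a hemisphere of area 2π·r², so L_p = L_w − 10·log₁₀(2π·r²).
2π·r² = 1.205e+04 m², 10·log₁₀ of that is 40.811 dB.
L_p = 107 − 40.811 = 66.19 dB.

66 dB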